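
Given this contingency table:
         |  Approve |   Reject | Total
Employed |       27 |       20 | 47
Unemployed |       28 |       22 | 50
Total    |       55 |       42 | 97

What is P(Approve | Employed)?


P(Approve | Employed) = 27/(27+20) = 27/47

P(Approve|Employed) = 27/47 ≈ 57.45%


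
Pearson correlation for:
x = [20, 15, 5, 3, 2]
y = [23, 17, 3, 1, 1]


n=5, Σx=45, Σy=45, Σxy=735, Σx²=663, Σy²=829
r = (5×735 - 45×45)/√((5×663 - 45²)(5×829 - 45²))
= 1650/√(1290×2120) = 1650/√2734800 ≈ 1650/1653.7231 ≈ 0.9977

r ≈ 0.9977


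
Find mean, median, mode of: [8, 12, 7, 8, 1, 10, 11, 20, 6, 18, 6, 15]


Sorted: [1, 6, 6, 7, 8, 8, 10, 11, 12, 15, 18, 20]
Mean = 122/12 = 61/6
Median = 9
Freq: {8: 2, 12: 1, 7: 1, 1: 1, 10: 1, 11: 1, 20: 1, 6: 2, 18: 1, 15: 1}
Mode: [6, 8]

Mean=61/6, Median=9, Mode=[6, 8]


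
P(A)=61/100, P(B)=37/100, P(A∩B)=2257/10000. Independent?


P(A)×P(B) = 2257/10000
P(A∩B) = 2257/10000
Equal ✓ → Independent

Yes, independent


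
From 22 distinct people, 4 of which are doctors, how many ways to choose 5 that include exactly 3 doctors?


Choose 3 of the 4 doctors and 2 of the other 18 people:
C(4,3)×C(18,2) = 4×153 = 612

612


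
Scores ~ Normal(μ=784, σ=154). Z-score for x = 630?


z = (x - μ)/σ = (630 - 784)/154 = -1.0

z = -1.0


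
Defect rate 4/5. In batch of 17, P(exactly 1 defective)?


Binomial: P(X=1) = C(17,1)×p^1×(1-p)^16
= 17 × 4/5 × 1/152587890625 = 68/762939453125

P(X=1) = 68/762939453125 ≈ 0.00%


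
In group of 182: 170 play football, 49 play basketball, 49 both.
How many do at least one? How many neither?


|A∪B| = 170+49-49 = 170
Neither = 182-170 = 12

At least one: 170; Neither: 12


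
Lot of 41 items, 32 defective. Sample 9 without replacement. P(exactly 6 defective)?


Hypergeometric: C(32,6)×C(9,3)/C(41,9)
= 906192×84/350343565 = 76120128/350343565

P(X=6) = 76120128/350343565 ≈ 21.73%


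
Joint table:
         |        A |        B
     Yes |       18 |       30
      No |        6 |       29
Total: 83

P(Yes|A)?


P(Yes|A) = 18/(18+6) = 18/24 = 3/4

P = 3/4 ≈ 75.00%


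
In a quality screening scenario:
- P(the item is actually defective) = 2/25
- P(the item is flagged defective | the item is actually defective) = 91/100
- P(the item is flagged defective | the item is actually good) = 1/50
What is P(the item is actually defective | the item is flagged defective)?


Using Bayes' theorem:
P(A|B) = P(B|A)·P(A) / P(B)

P(the item is flagged defective) = 91/100 × 2/25 + 1/50 × 23/25
= 91/1250 + 23/1250 = 57/625

P(the item is actually defective|the item is flagged defective) = (91/1250) / (57/625) = 91/114

P(the item is actually defective|the item is flagged defective) = 91/114 ≈ 79.82%


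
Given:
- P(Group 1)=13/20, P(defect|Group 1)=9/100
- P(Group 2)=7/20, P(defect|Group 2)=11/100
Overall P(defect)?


P(B) = Σ P(B|Aᵢ)×P(Aᵢ)
  9/100×13/20 = 117/2000
  11/100×7/20 = 77/2000
Sum = 97/1000

P(defect) = 97/1000 ≈ 9.70%


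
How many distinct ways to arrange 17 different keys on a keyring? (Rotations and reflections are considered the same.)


Free circular arrangements: rotations and reflections both identified.
(n-1)!/2 = 16!/2 = 20922789888000/2 = 10461394944000

10461394944000


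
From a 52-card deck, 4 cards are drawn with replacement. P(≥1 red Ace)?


P(not a red Ace) = 50/52 = 25/26
P(none in 4 draws) = (25/26)^4 = 390625/456976
P(≥1 red Ace) = 1 - 390625/456976 = 66351/456976

P = 66351/456976 ≈ 14.52%


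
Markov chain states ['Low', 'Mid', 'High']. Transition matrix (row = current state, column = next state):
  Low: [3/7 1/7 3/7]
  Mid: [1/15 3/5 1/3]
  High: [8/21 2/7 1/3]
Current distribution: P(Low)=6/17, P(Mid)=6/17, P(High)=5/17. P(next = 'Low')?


P(next=Low) = Σᵢ P(now=i)×P(i→Low)
= 6/17×3/7 + 6/17×1/15 + 5/17×8/21
= 18/119 + 2/85 + 40/357 = 512/1785

P = 512/1785 ≈ 0.2868


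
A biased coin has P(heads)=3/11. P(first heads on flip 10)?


Geometric: P(X=10) = (1-p)^(k-1)×p = (8/11)^9×3/11 = 402653184/25937424601

P(X=10) = 402653184/25937424601 ≈ 1.55%


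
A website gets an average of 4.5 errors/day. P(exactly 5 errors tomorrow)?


Poisson(λ=4.5): P(X=5) = e^(-λ)×λ^k/k!
= e^(-4.5) × 4.5^5 / 5!
≈ 0.01110899654 × 1845.28125 / 120 ≈ 0.170827

P(X=5) ≈ 0.170827 ≈ 17.08%


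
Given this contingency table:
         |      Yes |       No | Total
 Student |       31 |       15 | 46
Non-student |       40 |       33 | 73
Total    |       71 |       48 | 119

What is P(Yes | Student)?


P(Yes | Student) = 31/(31+15) = 31/46

P(Yes|Student) = 31/46 ≈ 67.39%


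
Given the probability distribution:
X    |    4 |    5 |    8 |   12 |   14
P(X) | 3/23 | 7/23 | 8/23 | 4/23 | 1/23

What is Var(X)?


E[X] = 173/23
E[X²] = 1507/23
Var(X) = E[X²] - (E[X])² = 1507/23 - 29929/529 = 4732/529

Var(X) = 4732/529 ≈ 8.9452


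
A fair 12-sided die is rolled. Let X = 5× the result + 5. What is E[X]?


E[die] = (1+12)/2 = 13/2
E[X] = 5×13/2 + 5 = 75/2

E[X] = 75/2


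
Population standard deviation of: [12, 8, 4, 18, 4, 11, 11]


Mean = 68/7
  (12-68/7)²=256/49
  (8-68/7)²=144/49
  (4-68/7)²=1600/49
  (18-68/7)²=3364/49
  (4-68/7)²=1600/49
  (11-68/7)²=81/49
  (11-68/7)²=81/49
Σ(x-μ)² = 1018/7
σ² = (1018/7)/7 = 1018/49

σ = √(1018/49) ≈ 4.5580


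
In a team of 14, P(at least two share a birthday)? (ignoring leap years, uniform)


P(all different) = Π(365-i)/365 for i=0..13
= 0.776897
P(match) = 1 - 0.776897 = 0.223103

P ≈ 0.2231 ≈ 22.31%


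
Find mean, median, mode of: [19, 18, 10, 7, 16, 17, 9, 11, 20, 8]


Sorted: [7, 8, 9, 10, 11, 16, 17, 18, 19, 20]
Mean = 135/10 = 27/2
Median = 27/2
Freq: {19: 1, 18: 1, 10: 1, 7: 1, 16: 1, 17: 1, 9: 1, 11: 1, 20: 1, 8: 1}
Mode: No mode

Mean=27/2, Median=27/2, Mode=No mode


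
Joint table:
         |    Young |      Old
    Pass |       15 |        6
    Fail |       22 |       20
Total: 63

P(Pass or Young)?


P(Pass∨Young) = P(Pass) + P(Young) - P(Pass∧Young)
= (21 + 37 - 15)/63 = 43/63

P = 43/63 ≈ 68.25%


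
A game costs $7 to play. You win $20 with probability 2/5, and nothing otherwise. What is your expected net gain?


E[gain] = (20-7)×2/5 + (-7)×3/5
= 26/5 - 21/5 = 1

Expected net gain = $1 ≈ $1.00


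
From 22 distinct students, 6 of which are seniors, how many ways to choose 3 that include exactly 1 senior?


Choose 1 of the 6 seniors and 2 of the other 16 students:
C(6,1)×C(16,2) = 6×120 = 720

720


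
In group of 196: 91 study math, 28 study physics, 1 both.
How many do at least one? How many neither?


|A∪B| = 91+28-1 = 118
Neither = 196-118 = 78

At least one: 118; Neither: 78


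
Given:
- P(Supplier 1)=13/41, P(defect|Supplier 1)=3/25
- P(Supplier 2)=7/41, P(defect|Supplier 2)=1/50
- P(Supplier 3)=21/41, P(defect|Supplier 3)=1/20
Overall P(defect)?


P(B) = Σ P(B|Aᵢ)×P(Aᵢ)
  3/25×13/41 = 39/1025
  1/50×7/41 = 7/2050
  1/20×21/41 = 21/820
Sum = 11/164

P(defect) = 11/164 ≈ 6.71%


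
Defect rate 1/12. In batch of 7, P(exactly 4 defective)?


Binomial: P(X=4) = C(7,4)×p^4×(1-p)^3
= 35 × 1/20736 × 1331/1728 = 46585/35831808

P(X=4) = 46585/35831808 ≈ 0.13%


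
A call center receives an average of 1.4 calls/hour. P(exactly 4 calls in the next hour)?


Poisson(λ=1.4): P(X=4) = e^(-λ)×λ^k/k!
= e^(-1.4) × 1.4^4 / 4!
≈ 0.2465969639 × 3.8416 / 24 ≈ 0.039472

P(X=4) ≈ 0.039472 ≈ 3.95%


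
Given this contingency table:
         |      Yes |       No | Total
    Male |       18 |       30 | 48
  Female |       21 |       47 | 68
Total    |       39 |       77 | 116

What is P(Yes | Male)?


P(Yes | Male) = 18/(18+30) = 18/48 = 3/8

P(Yes|Male) = 3/8 ≈ 37.50%


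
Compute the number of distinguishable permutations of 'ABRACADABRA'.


Letters: 11, freq: {'A': 5, 'B': 2, 'R': 2, 'C': 1, 'D': 1}
11!/(5!×2!×2!×1!×1!) = 39916800/480 = 83160

83160


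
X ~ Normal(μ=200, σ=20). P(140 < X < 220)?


z₁=(140-200)/20=-3.0, z₂=(220-200)/20=1.0
P = Φ(1.0) - Φ(-3.0) = 0.841345 - 0.001350 = 0.839995 ≈ 0.8400

P(140 < X < 220) ≈ 0.8400


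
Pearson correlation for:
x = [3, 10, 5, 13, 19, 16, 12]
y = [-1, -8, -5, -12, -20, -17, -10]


n=7, Σx=78, Σy=-73, Σxy=-1036, Σx²=1064, Σy²=1023
r = (7×(-1036) - 78×(-73))/√((7×1064 - 78²)(7×1023 - (-73)²))
= -1558/√(1364×1832) = -1558/√2498848 ≈ -1558/1580.7745 ≈ -0.9856

r ≈ -0.9856


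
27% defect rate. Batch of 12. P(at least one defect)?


P(all good) = (73/100)^12 = 22902048046490258711521/1000000000000000000000000
P(≥1 defect) = 977097951953509741288479/1000000000000000000000000

P = 977097951953509741288479/1000000000000000000000000 ≈ 97.71%


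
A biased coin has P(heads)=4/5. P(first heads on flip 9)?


Geometric: P(X=9) = (1-p)^(k-1)×p = (1/5)^8×4/5 = 4/1953125

P(X=9) = 4/1953125 ≈ 0.00%


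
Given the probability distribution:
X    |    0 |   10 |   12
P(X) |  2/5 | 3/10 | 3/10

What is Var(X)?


E[X] = 33/5
E[X²] = 366/5
Var(X) = E[X²] - (E[X])² = 366/5 - 1089/25 = 741/25

Var(X) = 741/25 ≈ 29.6400


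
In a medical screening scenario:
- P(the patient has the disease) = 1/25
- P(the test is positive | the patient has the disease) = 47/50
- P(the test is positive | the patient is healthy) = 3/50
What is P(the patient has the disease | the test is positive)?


Using Bayes' theorem:
P(A|B) = P(B|A)·P(A) / P(B)

P(the test is positive) = 47/50 × 1/25 + 3/50 × 24/25
= 47/1250 + 36/625 = 119/1250

P(the patient has the disease|the test is positive) = (47/1250) / (119/1250) = 47/119

P(the patient has the disease|the test is positive) = 47/119 ≈ 39.50%


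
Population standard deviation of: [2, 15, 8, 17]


Mean = 42/4 = 21/2
  (2-21/2)²=289/4
  (15-21/2)²=81/4
  (8-21/2)²=25/4
  (17-21/2)²=169/4
Σ(x-μ)² = 141
σ² = 141/4

σ = √(141/4) ≈ 5.9372


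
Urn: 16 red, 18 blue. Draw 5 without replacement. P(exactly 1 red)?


Hypergeometric: C(16,1)×C(18,4)/C(34,5)
= 16×3060/278256 = 60/341

P(X=1) = 60/341 ≈ 17.60%


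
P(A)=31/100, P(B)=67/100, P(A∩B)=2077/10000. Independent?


P(A)×P(B) = 2077/10000
P(A∩B) = 2077/10000
Equal ✓ → Independent

Yes, independent


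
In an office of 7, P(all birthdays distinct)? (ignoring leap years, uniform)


P(all different) = Π(365-i)/365 for i=0..6
= (365/365)×(364/365)×...×(359/365)
= 0.943764

P ≈ 0.9438 ≈ 94.38%


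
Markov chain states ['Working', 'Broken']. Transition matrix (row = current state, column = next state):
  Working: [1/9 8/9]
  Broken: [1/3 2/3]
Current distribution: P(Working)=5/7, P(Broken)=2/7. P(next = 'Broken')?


P(next=Broken) = Σᵢ P(now=i)×P(i→Broken)
= 5/7×8/9 + 2/7×2/3
= 40/63 + 4/21 = 52/63

P = 52/63 ≈ 0.8254


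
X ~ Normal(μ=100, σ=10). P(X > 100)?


z = (100-100)/10 = 0.0
P(X > 100) = 1 - P(Z ≤ 0.0) = 1 - 0.5000 = 0.5000

P(X > 100) ≈ 0.5000


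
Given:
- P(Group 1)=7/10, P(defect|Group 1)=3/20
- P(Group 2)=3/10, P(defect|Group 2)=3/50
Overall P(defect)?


P(B) = Σ P(B|Aᵢ)×P(Aᵢ)
  3/20×7/10 = 21/200
  3/50×3/10 = 9/500
Sum = 123/1000

P(defect) = 123/1000 ≈ 12.30%


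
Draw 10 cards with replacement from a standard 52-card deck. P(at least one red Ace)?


P(not a red Ace) = 50/52 = 25/26
P(none in 10 draws) = (25/26)^10 = 95367431640625/141167095653376
P(≥1 red Ace) = 1 - 95367431640625/141167095653376 = 45799664012751/141167095653376

P = 45799664012751/141167095653376 ≈ 32.44%


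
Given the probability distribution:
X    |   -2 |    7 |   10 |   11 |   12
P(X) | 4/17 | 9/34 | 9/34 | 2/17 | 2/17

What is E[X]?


E[X] = Σ x·P(X=x)
= (-2)×(4/17) + (7)×(9/34) + (10)×(9/34) + (11)×(2/17) + (12)×(2/17)
= 229/34

E[X] = 229/34


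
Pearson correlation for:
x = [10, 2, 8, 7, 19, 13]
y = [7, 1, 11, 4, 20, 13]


n=6, Σx=59, Σy=56, Σxy=737, Σx²=747, Σy²=756
r = (6×737 - 59×56)/√((6×747 - 59²)(6×756 - 56²))
= 1118/√(1001×1400) = 1118/√1401400 ≈ 1118/1183.8074 ≈ 0.9444

r ≈ 0.9444


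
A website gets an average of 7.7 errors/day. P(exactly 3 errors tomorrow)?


Poisson(λ=7.7): P(X=3) = e^(-λ)×λ^k/k!
= e^(-7.7) × 7.7^3 / 3!
≈ 0.0004528271829 × 456.533 / 6 ≈ 0.034455

P(X=3) ≈ 0.034455 ≈ 3.45%


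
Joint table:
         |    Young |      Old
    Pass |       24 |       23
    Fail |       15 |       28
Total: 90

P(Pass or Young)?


P(Pass∨Young) = P(Pass) + P(Young) - P(Pass∧Young)
= (47 + 39 - 24)/90 = 62/90 = 31/45

P = 31/45 ≈ 68.89%


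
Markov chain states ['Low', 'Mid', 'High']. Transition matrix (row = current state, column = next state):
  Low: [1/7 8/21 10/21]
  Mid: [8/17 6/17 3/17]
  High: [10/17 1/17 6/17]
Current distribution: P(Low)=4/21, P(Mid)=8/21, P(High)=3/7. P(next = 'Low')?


P(next=Low) = Σᵢ P(now=i)×P(i→Low)
= 4/21×1/7 + 8/21×8/17 + 3/7×10/17
= 4/147 + 64/357 + 30/119 = 382/833

P = 382/833 ≈ 0.4586


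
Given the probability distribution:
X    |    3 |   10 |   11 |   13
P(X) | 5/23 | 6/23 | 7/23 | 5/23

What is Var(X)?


E[X] = 217/23
E[X²] = 2337/23
Var(X) = E[X²] - (E[X])² = 2337/23 - 47089/529 = 6662/529

Var(X) = 6662/529 ≈ 12.5936


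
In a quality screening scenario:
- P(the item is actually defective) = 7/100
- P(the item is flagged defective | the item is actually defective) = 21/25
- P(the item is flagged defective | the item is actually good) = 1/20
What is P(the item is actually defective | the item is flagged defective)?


Using Bayes' theorem:
P(A|B) = P(B|A)·P(A) / P(B)

P(the item is flagged defective) = 21/25 × 7/100 + 1/20 × 93/100
= 147/2500 + 93/2000 = 1053/10000

P(the item is actually defective|the item is flagged defective) = (147/2500) / (1053/10000) = 196/351

P(the item is actually defective|the item is flagged defective) = 196/351 ≈ 55.84%


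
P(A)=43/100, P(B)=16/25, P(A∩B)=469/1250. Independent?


P(A)×P(B) = 172/625
P(A∩B) = 469/1250
Not equal → NOT independent

No, not independent


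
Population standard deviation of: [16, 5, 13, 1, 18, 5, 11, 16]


Mean = 85/8
  (16-85/8)²=1849/64
  (5-85/8)²=2025/64
  (13-85/8)²=361/64
  (1-85/8)²=5929/64
  (18-85/8)²=3481/64
  (5-85/8)²=2025/64
  (11-85/8)²=9/64
  (16-85/8)²=1849/64
Σ(x-μ)² = 2191/8
σ² = (2191/8)/8 = 2191/64

σ = √(2191/64) ≈ 5.8510


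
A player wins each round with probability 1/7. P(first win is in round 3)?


Geometric: P(X=3) = (1-p)^(k-1)×p = (6/7)^2×1/7 = 36/343

P(X=3) = 36/343 ≈ 10.50%


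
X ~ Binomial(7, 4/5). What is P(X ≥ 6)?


P(X ≥ 6) = Σ P(X=i) for i=6..7
P(X=6) = 28672/78125
P(X=7) = 16384/78125
Sum = 45056/78125

P(X ≥ 6) = 45056/78125 ≈ 57.67%


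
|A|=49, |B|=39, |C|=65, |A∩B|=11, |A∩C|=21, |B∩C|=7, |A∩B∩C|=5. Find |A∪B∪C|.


|A∪B∪C| = 49+39+65-11-21-7+5 = 119

|A∪B∪C| = 119


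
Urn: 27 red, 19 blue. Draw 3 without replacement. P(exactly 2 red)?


Hypergeometric: C(27,2)×C(19,1)/C(46,3)
= 351×19/15180 = 2223/5060

P(X=2) = 2223/5060 ≈ 43.93%


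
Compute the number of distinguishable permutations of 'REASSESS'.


Letters: 8, freq: {'R': 1, 'E': 2, 'A': 1, 'S': 4}
8!/(1!×2!×1!×4!) = 40320/48 = 840

840


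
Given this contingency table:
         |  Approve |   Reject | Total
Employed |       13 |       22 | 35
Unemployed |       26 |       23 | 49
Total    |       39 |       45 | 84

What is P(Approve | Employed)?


P(Approve | Employed) = 13/(13+22) = 13/35

P(Approve|Employed) = 13/35 ≈ 37.14%


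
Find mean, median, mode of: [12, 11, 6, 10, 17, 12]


Sorted: [6, 10, 11, 12, 12, 17]
Mean = 68/6 = 34/3
Median = 23/2
Freq: {12: 2, 11: 1, 6: 1, 10: 1, 17: 1}
Mode: [12]

Mean=34/3, Median=23/2, Mode=12


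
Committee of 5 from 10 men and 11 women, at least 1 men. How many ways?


Count by #men:
  1M,4W: C(10,1)×C(11,4)=3300
  2M,3W: C(10,2)×C(11,3)=7425
  3M,2W: C(10,3)×C(11,2)=6600
  4M,1W: C(10,4)×C(11,1)=2310
  5M,0W: C(10,5)×C(11,0)=252
Total = 19887

19887


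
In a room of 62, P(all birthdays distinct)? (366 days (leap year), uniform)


P(all different) = Π(366-i)/366 for i=0..61
= (366/366)×(365/366)×...×(305/366)
= 0.004156

P ≈ 0.0042 ≈ 0.42%


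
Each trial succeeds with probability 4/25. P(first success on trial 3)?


Geometric: P(X=3) = (1-p)^(k-1)×p = (21/25)^2×4/25 = 1764/15625

P(X=3) = 1764/15625 ≈ 11.29%


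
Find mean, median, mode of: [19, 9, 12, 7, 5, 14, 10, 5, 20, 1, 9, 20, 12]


Sorted: [1, 5, 5, 7, 9, 9, 10, 12, 12, 14, 19, 20, 20]
Mean = 143/13 = 11
Median = 10
Freq: {19: 1, 9: 2, 12: 2, 7: 1, 5: 2, 14: 1, 10: 1, 20: 2, 1: 1}
Mode: [5, 9, 12, 20]

Mean=11, Median=10, Mode=[5, 9, 12, 20]


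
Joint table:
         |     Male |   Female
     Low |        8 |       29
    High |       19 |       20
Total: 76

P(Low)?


P(Low) = (8+29)/76 = 37/76

P(Low) = 37/76 ≈ 48.68%


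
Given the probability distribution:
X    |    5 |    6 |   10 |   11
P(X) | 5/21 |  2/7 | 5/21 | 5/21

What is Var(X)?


E[X] = 166/21
E[X²] = 482/7
Var(X) = E[X²] - (E[X])² = 482/7 - 27556/441 = 2810/441

Var(X) = 2810/441 ≈ 6.3719


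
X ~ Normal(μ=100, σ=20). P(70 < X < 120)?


z₁=(70-100)/20=-1.5, z₂=(120-100)/20=1.0
P = Φ(1.0) - Φ(-1.5) = 0.841345 - 0.066807 = 0.774538 ≈ 0.7745

P(70 < X < 120) ≈ 0.7745


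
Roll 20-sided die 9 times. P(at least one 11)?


P(no 11)^9 = (19/20)^9 = 322687697779/512000000000
P(≥1) = 1 - 322687697779/512000000000 = 189312302221/512000000000

P = 189312302221/512000000000 ≈ 36.98%


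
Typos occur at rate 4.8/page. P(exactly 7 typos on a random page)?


Poisson(λ=4.8): P(X=7) = e^(-λ)×λ^k/k!
= e^(-4.8) × 4.8^7 / 7!
≈ 0.008229747049 × 58706.8342272 / 5040 ≈ 0.095862

P(X=7) ≈ 0.095862 ≈ 9.59%


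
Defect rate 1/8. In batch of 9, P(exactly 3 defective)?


Binomial: P(X=3) = C(9,3)×p^3×(1-p)^6
= 84 × 1/512 × 117649/262144 = 2470629/33554432

P(X=3) = 2470629/33554432 ≈ 7.36%


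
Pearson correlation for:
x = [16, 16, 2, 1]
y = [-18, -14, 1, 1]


n=4, Σx=35, Σy=-30, Σxy=-509, Σx²=517, Σy²=522
r = (4×(-509) - 35×(-30))/√((4×517 - 35²)(4×522 - (-30)²))
= -986/√(843×1188) = -986/√1001484 ≈ -986/1000.7417 ≈ -0.9853

r ≈ -0.9853


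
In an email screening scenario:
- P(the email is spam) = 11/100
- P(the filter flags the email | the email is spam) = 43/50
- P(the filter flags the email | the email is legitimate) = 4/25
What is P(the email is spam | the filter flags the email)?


Using Bayes' theorem:
P(A|B) = P(B|A)·P(A) / P(B)

P(the filter flags the email) = 43/50 × 11/100 + 4/25 × 89/100
= 473/5000 + 89/625 = 237/1000

P(the email is spam|the filter flags the email) = (473/5000) / (237/1000) = 473/1185

P(the email is spam|the filter flags the email) = 473/1185 ≈ 39.92%


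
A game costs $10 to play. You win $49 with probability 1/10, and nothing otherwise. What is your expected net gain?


E[gain] = (49-10)×1/10 + (-10)×9/10
= 39/10 - 9 = -51/10

Expected net gain = $-51/10 ≈ $-5.10


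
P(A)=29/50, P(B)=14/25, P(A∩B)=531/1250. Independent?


P(A)×P(B) = 203/625
P(A∩B) = 531/1250
Not equal → NOT independent

No, not independent


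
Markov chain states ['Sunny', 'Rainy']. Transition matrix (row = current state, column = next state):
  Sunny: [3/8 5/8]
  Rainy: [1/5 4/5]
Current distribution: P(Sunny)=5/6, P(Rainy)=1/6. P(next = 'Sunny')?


P(next=Sunny) = Σᵢ P(now=i)×P(i→Sunny)
= 5/6×3/8 + 1/6×1/5
= 5/16 + 1/30 = 83/240

P = 83/240 ≈ 0.3458


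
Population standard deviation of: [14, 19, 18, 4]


Mean = 55/4
  (14-55/4)²=1/16
  (19-55/4)²=441/16
  (18-55/4)²=289/16
  (4-55/4)²=1521/16
Σ(x-μ)² = 563/4
σ² = (563/4)/4 = 563/16

σ = √(563/16) ≈ 5.9319


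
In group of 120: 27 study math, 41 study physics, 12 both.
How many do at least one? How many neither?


|A∪B| = 27+41-12 = 56
Neither = 120-56 = 64

At least one: 56; Neither: 64


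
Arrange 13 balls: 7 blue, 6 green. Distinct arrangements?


13!/(7!×6!) = 1716

1716


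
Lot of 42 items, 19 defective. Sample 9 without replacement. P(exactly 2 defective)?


Hypergeometric: C(19,2)×C(23,7)/C(42,9)
= 171×245157/445891810 = 129789/1380470

P(X=2) = 129789/1380470 ≈ 9.40%


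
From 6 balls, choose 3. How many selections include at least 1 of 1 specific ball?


Complement: C(6,3) - C(5,3) = 20 - 10 = 10

10


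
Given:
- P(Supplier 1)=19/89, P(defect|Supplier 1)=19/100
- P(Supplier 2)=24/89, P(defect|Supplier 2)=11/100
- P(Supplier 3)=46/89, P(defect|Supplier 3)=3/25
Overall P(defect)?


P(B) = Σ P(B|Aᵢ)×P(Aᵢ)
  19/100×19/89 = 361/8900
  11/100×24/89 = 66/2225
  3/25×46/89 = 138/2225
Sum = 1177/8900

P(defect) = 1177/8900 ≈ 13.22%


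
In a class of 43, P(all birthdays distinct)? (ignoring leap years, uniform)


P(all different) = Π(365-i)/365 for i=0..42
= (365/365)×(364/365)×...×(323/365)
= 0.076077

P ≈ 0.0761 ≈ 7.61%


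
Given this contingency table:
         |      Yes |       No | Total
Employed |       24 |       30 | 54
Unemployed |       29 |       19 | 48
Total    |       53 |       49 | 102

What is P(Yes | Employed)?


P(Yes | Employed) = 24/(24+30) = 24/54 = 4/9

P(Yes|Employed) = 4/9 ≈ 44.44%


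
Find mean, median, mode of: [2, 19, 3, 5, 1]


Sorted: [1, 2, 3, 5, 19]
Mean = 30/5 = 6
Median = 3
Freq: {2: 1, 19: 1, 3: 1, 5: 1, 1: 1}
Mode: No mode

Mean=6, Median=3, Mode=No mode


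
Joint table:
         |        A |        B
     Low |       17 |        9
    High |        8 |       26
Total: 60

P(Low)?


P(Low) = (17+9)/60 = 26/60 = 13/30

P(Low) = 13/30 ≈ 43.33%


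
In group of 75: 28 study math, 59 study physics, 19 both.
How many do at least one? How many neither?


|A∪B| = 28+59-19 = 68
Neither = 75-68 = 7

At least one: 68; Neither: 7


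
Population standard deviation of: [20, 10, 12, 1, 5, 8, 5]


Mean = 61/7
  (20-61/7)²=6241/49
  (10-61/7)²=81/49
  (12-61/7)²=529/49
  (1-61/7)²=2916/49
  (5-61/7)²=676/49
  (8-61/7)²=25/49
  (5-61/7)²=676/49
Σ(x-μ)² = 1592/7
σ² = (1592/7)/7 = 1592/49

σ = √(1592/49) ≈ 5.7000


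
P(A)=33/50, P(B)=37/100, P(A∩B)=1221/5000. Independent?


P(A)×P(B) = 1221/5000
P(A∩B) = 1221/5000
Equal ✓ → Independent

Yes, independent


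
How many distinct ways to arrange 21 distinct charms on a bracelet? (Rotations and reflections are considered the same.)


Free circular arrangements: rotations and reflections both identified.
(n-1)!/2 = 20!/2 = 2432902008176640000/2 = 1216451004088320000

1216451004088320000


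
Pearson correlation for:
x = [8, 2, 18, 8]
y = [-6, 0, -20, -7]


n=4, Σx=36, Σy=-33, Σxy=-464, Σx²=456, Σy²=485
r = (4×(-464) - 36×(-33))/√((4×456 - 36²)(4×485 - (-33)²))
= -668/√(528×851) = -668/√449328 ≈ -668/670.3193 ≈ -0.9965

r ≈ -0.9965


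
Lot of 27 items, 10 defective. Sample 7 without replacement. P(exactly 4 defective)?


Hypergeometric: C(10,4)×C(17,3)/C(27,7)
= 210×680/888030 = 4760/29601

P(X=4) = 4760/29601 ≈ 16.08%


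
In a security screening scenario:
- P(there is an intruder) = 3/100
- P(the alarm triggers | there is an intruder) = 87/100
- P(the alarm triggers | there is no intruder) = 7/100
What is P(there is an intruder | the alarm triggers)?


Using Bayes' theorem:
P(A|B) = P(B|A)·P(A) / P(B)

P(the alarm triggers) = 87/100 × 3/100 + 7/100 × 97/100
= 261/10000 + 679/10000 = 47/500

P(there is an intruder|the alarm triggers) = (261/10000) / (47/500) = 261/940

P(there is an intruder|the alarm triggers) = 261/940 ≈ 27.77%


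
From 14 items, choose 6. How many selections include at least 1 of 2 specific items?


Complement: C(14,6) - C(12,6) = 3003 - 924 = 2079

2079


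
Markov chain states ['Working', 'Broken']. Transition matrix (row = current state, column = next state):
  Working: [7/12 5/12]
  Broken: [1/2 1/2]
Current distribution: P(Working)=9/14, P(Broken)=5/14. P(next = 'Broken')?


P(next=Broken) = Σᵢ P(now=i)×P(i→Broken)
= 9/14×5/12 + 5/14×1/2
= 15/56 + 5/28 = 25/56

P = 25/56 ≈ 0.4464


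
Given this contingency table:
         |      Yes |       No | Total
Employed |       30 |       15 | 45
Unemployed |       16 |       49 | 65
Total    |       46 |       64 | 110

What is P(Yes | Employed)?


P(Yes | Employed) = 30/(30+15) = 30/45 = 2/3

P(Yes|Employed) = 2/3 ≈ 66.67%


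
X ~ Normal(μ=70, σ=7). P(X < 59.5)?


z = (59.5-70)/7 = -1.5
P(Z < -1.5) = 0.0668

P(X < 59.5) ≈ 0.0668


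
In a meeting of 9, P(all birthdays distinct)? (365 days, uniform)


P(all different) = Π(365-i)/365 for i=0..8
= (365/365)×(364/365)×...×(357/365)
= 0.905376

P ≈ 0.9054 ≈ 90.54%


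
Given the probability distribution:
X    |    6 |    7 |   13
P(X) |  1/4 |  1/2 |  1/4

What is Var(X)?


E[X] = 33/4
E[X²] = 303/4
Var(X) = E[X²] - (E[X])² = 303/4 - 1089/16 = 123/16

Var(X) = 123/16 ≈ 7.6875


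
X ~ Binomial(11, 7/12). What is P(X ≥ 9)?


P(X ≥ 9) = Σ P(X=i) for i=9..11
P(X=9) = 55486209625/743008370688
P(X=10) = 15536138695/743008370688
P(X=11) = 1977326743/743008370688
Sum = 2703691669/27518828544

P(X ≥ 9) = 2703691669/27518828544 ≈ 9.82%


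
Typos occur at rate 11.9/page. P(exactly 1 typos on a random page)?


Poisson(λ=11.9): P(X=1) = e^(-λ)×λ^k/k!
= e^(-11.9) × 11.9^1 / 1!
≈ 6.790404807e-06 × 11.9 / 1 ≈ 0.000081

P(X=1) ≈ 0.000081 ≈ 0.01%


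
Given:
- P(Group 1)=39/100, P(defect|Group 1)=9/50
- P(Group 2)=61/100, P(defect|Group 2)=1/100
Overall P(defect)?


P(B) = Σ P(B|Aᵢ)×P(Aᵢ)
  9/50×39/100 = 351/5000
  1/100×61/100 = 61/10000
Sum = 763/10000

P(defect) = 763/10000 ≈ 7.63%


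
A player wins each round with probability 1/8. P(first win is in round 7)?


Geometric: P(X=7) = (1-p)^(k-1)×p = (7/8)^6×1/8 = 117649/2097152

P(X=7) = 117649/2097152 ≈ 5.61%


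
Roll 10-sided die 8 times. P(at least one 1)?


P(no 1)^8 = (9/10)^8 = 43046721/100000000
P(≥1) = 1 - 43046721/100000000 = 56953279/100000000

P = 56953279/100000000 ≈ 56.95%


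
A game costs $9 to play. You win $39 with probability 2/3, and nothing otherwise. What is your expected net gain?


E[gain] = (39-9)×2/3 + (-9)×1/3
= 20 - 3 = 17

Expected net gain = $17 ≈ $17.00


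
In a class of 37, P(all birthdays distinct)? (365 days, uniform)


P(all different) = Π(365-i)/365 for i=0..36
= (365/365)×(364/365)×...×(329/365)
= 0.151266

P ≈ 0.1513 ≈ 15.13%


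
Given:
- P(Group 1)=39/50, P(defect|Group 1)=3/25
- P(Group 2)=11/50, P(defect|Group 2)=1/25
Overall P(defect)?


P(B) = Σ P(B|Aᵢ)×P(Aᵢ)
  3/25×39/50 = 117/1250
  1/25×11/50 = 11/1250
Sum = 64/625

P(defect) = 64/625 ≈ 10.24%


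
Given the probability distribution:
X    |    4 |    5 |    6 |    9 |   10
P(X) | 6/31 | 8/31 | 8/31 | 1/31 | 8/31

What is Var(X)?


E[X] = 201/31
E[X²] = 1465/31
Var(X) = E[X²] - (E[X])² = 1465/31 - 40401/961 = 5014/961

Var(X) = 5014/961 ≈ 5.2175


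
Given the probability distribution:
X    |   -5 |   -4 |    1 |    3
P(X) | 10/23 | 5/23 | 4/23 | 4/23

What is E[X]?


E[X] = Σ x·P(X=x)
= (-5)×(10/23) + (-4)×(5/23) + (1)×(4/23) + (3)×(4/23)
= -54/23

E[X] = -54/23


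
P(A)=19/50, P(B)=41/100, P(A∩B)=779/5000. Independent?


P(A)×P(B) = 779/5000
P(A∩B) = 779/5000
Equal ✓ → Independent

Yes, independent


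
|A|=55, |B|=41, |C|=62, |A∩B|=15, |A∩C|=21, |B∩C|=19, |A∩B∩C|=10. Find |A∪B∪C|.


|A∪B∪C| = 55+41+62-15-21-19+10 = 113

|A∪B∪C| = 113


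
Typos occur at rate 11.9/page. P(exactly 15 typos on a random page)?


Poisson(λ=11.9): P(X=15) = e^(-λ)×λ^k/k!
= e^(-11.9) × 11.9^15 / 15!
≈ 6.790404807e-06 × 1.35895295045e+16 / 1307674368000 ≈ 0.070567

P(X=15) ≈ 0.070567 ≈ 7.06%


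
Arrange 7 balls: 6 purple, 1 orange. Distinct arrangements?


7!/(6!×1!) = 7

7


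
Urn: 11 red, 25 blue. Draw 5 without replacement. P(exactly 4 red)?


Hypergeometric: C(11,4)×C(25,1)/C(36,5)
= 330×25/376992 = 125/5712

P(X=4) = 125/5712 ≈ 2.19%


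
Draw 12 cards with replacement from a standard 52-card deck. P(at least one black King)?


P(not a black King) = 50/52 = 25/26
P(none in 12 draws) = (25/26)^12 = 59604644775390625/95428956661682176
P(≥1 black King) = 1 - 59604644775390625/95428956661682176 = 35824311886291551/95428956661682176

P = 35824311886291551/95428956661682176 ≈ 37.54%


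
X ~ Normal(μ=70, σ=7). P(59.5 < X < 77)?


z₁=(59.5-70)/7=-1.5, z₂=(77-70)/7=1.0
P = Φ(1.0) - Φ(-1.5) = 0.841345 - 0.066807 = 0.774538 ≈ 0.7745

P(59.5 < X < 77) ≈ 0.7745


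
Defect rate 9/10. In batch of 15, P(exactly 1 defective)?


Binomial: P(X=1) = C(15,1)×p^1×(1-p)^14
= 15 × 9/10 × 1/100000000000000 = 27/200000000000000

P(X=1) = 27/200000000000000 ≈ 0.00%


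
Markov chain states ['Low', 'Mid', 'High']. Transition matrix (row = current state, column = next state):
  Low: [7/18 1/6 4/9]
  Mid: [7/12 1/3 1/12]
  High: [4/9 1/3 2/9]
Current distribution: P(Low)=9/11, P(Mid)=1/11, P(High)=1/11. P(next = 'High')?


P(next=High) = Σᵢ P(now=i)×P(i→High)
= 9/11×4/9 + 1/11×1/12 + 1/11×2/9
= 4/11 + 1/132 + 2/99 = 155/396

P = 155/396 ≈ 0.3914


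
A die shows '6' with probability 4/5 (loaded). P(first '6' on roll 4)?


Geometric: P(X=4) = (1-p)^(k-1)×p = (1/5)^3×4/5 = 4/625

P(X=4) = 4/625 ≈ 0.64%


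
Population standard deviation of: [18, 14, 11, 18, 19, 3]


Mean = 83/6
  (18-83/6)²=625/36
  (14-83/6)²=1/36
  (11-83/6)²=289/36
  (18-83/6)²=625/36
  (19-83/6)²=961/36
  (3-83/6)²=4225/36
Σ(x-μ)² = 1121/6
σ² = (1121/6)/6 = 1121/36

σ = √(1121/36) ≈ 5.5802


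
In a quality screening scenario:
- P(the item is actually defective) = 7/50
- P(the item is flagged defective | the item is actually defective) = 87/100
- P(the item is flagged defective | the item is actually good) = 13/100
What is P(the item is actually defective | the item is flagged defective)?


Using Bayes' theorem:
P(A|B) = P(B|A)·P(A) / P(B)

P(the item is flagged defective) = 87/100 × 7/50 + 13/100 × 43/50
= 609/5000 + 559/5000 = 146/625

P(the item is actually defective|the item is flagged defective) = (609/5000) / (146/625) = 609/1168

P(the item is actually defective|the item is flagged defective) = 609/1168 ≈ 52.14%


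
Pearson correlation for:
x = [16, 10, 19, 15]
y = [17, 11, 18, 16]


n=4, Σx=60, Σy=62, Σxy=964, Σx²=942, Σy²=990
r = (4×964 - 60×62)/√((4×942 - 60²)(4×990 - 62²))
= 136/√(168×116) = 136/√19488 ≈ 136/139.5994 ≈ 0.9742

r ≈ 0.9742


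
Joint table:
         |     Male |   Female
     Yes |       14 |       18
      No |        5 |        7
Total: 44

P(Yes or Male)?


P(Yes∨Male) = P(Yes) + P(Male) - P(Yes∧Male)
= (32 + 19 - 14)/44 = 37/44

P = 37/44 ≈ 84.09%


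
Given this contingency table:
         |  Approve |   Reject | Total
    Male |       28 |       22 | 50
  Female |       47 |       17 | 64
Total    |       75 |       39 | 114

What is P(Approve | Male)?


P(Approve | Male) = 28/(28+22) = 28/50 = 14/25

P(Approve|Male) = 14/25 ≈ 56.00%


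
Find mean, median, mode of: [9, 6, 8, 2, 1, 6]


Sorted: [1, 2, 6, 6, 8, 9]
Mean = 32/6 = 16/3
Median = 6
Freq: {9: 1, 6: 2, 8: 1, 2: 1, 1: 1}
Mode: [6]

Mean=16/3, Median=6, Mode=6


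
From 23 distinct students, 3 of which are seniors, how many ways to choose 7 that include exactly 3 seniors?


Choose 3 of the 3 seniors and 4 of the other 20 students:
C(3,3)×C(20,4) = 1×4845 = 4845

4845


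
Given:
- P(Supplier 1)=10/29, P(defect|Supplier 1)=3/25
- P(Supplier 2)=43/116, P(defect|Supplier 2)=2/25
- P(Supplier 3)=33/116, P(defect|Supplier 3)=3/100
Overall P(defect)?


P(B) = Σ P(B|Aᵢ)×P(Aᵢ)
  3/25×10/29 = 6/145
  2/25×43/116 = 43/1450
  3/100×33/116 = 99/11600
Sum = 923/11600

P(defect) = 923/11600 ≈ 7.96%


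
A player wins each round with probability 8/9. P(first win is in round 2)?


Geometric: P(X=2) = (1-p)^(k-1)×p = (1/9)^1×8/9 = 8/81

P(X=2) = 8/81 ≈ 9.88%


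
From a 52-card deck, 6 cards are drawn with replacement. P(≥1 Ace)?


P(not a Ace) = 48/52 = 12/13
P(none in 6 draws) = (12/13)^6 = 2985984/4826809
P(≥1 Ace) = 1 - 2985984/4826809 = 1840825/4826809

P = 1840825/4826809 ≈ 38.14%


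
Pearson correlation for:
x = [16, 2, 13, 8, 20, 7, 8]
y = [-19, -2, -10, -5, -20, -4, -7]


n=7, Σx=74, Σy=-67, Σxy=-962, Σx²=1006, Σy²=955
r = (7×(-962) - 74×(-67))/√((7×1006 - 74²)(7×955 - (-67)²))
= -1776/√(1566×2196) = -1776/√3438936 ≈ -1776/1854.4368 ≈ -0.9577

r ≈ -0.9577


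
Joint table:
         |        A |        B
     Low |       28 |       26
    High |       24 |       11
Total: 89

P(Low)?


P(Low) = (28+26)/89 = 54/89

P(Low) = 54/89 ≈ 60.67%


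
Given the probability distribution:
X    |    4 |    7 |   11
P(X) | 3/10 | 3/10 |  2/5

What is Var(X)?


E[X] = 77/10
E[X²] = 679/10
Var(X) = E[X²] - (E[X])² = 679/10 - 5929/100 = 861/100

Var(X) = 861/100 ≈ 8.6100


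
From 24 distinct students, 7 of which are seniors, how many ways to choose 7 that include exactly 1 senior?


Choose 1 of the 7 seniors and 6 of the other 17 students:
C(7,1)×C(17,6) = 7×12376 = 86632

86632


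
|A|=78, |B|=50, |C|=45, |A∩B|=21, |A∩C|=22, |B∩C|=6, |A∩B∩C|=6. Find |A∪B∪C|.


|A∪B∪C| = 78+50+45-21-22-6+6 = 130

|A∪B∪C| = 130


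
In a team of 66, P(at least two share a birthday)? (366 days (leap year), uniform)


P(all different) = Π(366-i)/366 for i=0..65
= 0.001939
P(match) = 1 - 0.001939 = 0.998061

P ≈ 0.9981 ≈ 99.81%


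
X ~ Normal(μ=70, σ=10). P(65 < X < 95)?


z₁=(65-70)/10=-0.5, z₂=(95-70)/10=2.5
P = Φ(2.5) - Φ(-0.5) = 0.993790 - 0.308538 = 0.685252 ≈ 0.6853

P(65 < X < 95) ≈ 0.6853


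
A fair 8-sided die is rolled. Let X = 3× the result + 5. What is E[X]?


E[die] = (1+8)/2 = 9/2
E[X] = 3×9/2 + 5 = 37/2

E[X] = 37/2


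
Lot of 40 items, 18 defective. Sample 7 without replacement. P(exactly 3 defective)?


Hypergeometric: C(18,3)×C(22,4)/C(40,7)
= 816×7315/18643560 = 154/481

P(X=3) = 154/481 ≈ 32.02%


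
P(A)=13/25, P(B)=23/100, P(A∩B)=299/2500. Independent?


P(A)×P(B) = 299/2500
P(A∩B) = 299/2500
Equal ✓ → Independent

Yes, independent


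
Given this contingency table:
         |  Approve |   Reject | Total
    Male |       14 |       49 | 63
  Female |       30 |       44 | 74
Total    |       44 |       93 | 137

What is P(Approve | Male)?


P(Approve | Male) = 14/(14+49) = 14/63 = 2/9

P(Approve|Male) = 2/9 ≈ 22.22%


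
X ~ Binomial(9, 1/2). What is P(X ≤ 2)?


P(X ≤ 2) = Σ P(X=i) for i=0..2
P(X=0) = 1/512
P(X=1) = 9/512
P(X=2) = 9/128
Sum = 23/256

P(X ≤ 2) = 23/256 ≈ 8.98%


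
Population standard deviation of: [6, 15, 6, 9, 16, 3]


Mean = 55/6
  (6-55/6)²=361/36
  (15-55/6)²=1225/36
  (6-55/6)²=361/36
  (9-55/6)²=1/36
  (16-55/6)²=1681/36
  (3-55/6)²=1369/36
Σ(x-μ)² = 833/6
σ² = (833/6)/6 = 833/36

σ = √(833/36) ≈ 4.8103


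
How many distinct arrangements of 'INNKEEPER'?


Letters: 9, freq: {'I': 1, 'N': 2, 'K': 1, 'E': 3, 'P': 1, 'R': 1}
9!/(1!×2!×1!×3!×1!×1!) = 362880/12 = 30240

30240


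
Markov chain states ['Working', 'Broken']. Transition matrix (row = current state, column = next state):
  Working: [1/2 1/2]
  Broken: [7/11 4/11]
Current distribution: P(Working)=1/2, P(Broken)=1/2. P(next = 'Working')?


P(next=Working) = Σᵢ P(now=i)×P(i→Working)
= 1/2×1/2 + 1/2×7/11
= 1/4 + 7/22 = 25/44

P = 25/44 ≈ 0.5682


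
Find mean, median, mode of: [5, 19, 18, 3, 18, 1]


Sorted: [1, 3, 5, 18, 18, 19]
Mean = 64/6 = 32/3
Median = 23/2
Freq: {5: 1, 19: 1, 18: 2, 3: 1, 1: 1}
Mode: [18]

Mean=32/3, Median=23/2, Mode=18


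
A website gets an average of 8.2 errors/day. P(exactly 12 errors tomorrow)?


Poisson(λ=8.2): P(X=12) = e^(-λ)×λ^k/k!
= e^(-8.2) × 8.2^12 / 12!
≈ 0.00027465357 × 92420056270.3 / 479001600 ≈ 0.052993

P(X=12) ≈ 0.052993 ≈ 5.30%


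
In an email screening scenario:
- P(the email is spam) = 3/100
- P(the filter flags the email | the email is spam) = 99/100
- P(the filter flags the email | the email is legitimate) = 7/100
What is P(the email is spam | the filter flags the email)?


Using Bayes' theorem:
P(A|B) = P(B|A)·P(A) / P(B)

P(the filter flags the email) = 99/100 × 3/100 + 7/100 × 97/100
= 297/10000 + 679/10000 = 61/625

P(the email is spam|the filter flags the email) = (297/10000) / (61/625) = 297/976

P(the email is spam|the filter flags the email) = 297/976 ≈ 30.43%


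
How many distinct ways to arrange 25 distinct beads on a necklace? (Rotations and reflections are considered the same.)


Free circular arrangements: rotations and reflections both identified.
(n-1)!/2 = 24!/2 = 620448401733239439360000/2 = 310224200866619719680000

310224200866619719680000


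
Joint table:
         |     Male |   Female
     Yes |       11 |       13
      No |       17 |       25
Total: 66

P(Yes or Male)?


P(Yes∨Male) = P(Yes) + P(Male) - P(Yes∧Male)
= (24 + 28 - 11)/66 = 41/66

P = 41/66 ≈ 62.12%


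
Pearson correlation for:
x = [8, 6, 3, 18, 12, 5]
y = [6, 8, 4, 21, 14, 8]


n=6, Σx=52, Σy=61, Σxy=694, Σx²=602, Σy²=817
r = (6×694 - 52×61)/√((6×602 - 52²)(6×817 - 61²))
= 992/√(908×1181) = 992/√1072348 ≈ 992/1035.5424 ≈ 0.9580

r ≈ 0.9580


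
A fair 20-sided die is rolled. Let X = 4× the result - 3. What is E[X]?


E[die] = (1+20)/2 = 21/2
E[X] = 4×21/2 - 3 = 39

E[X] = 39


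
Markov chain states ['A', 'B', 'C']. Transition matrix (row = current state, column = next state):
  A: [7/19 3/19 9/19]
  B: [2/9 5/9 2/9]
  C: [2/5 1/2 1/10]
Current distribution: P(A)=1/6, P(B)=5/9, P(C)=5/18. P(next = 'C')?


P(next=C) = Σᵢ P(now=i)×P(i→C)
= 1/6×9/19 + 5/9×2/9 + 5/18×1/10
= 3/38 + 10/81 + 1/36 = 1417/6156

P = 1417/6156 ≈ 0.2302


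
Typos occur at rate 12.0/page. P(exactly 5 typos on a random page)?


Poisson(λ=12.0): P(X=5) = e^(-λ)×λ^k/k!
= e^(-12.0) × 12.0^5 / 5!
≈ 6.144212353e-06 × 248832 / 120 ≈ 0.012741

P(X=5) ≈ 0.012741 ≈ 1.27%


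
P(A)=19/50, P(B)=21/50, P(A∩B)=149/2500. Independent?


P(A)×P(B) = 399/2500
P(A∩B) = 149/2500
Not equal → NOT independent

No, not independent


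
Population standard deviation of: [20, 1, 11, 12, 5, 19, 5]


Mean = 73/7
  (20-73/7)²=4489/49
  (1-73/7)²=4356/49
  (11-73/7)²=16/49
  (12-73/7)²=121/49
  (5-73/7)²=1444/49
  (19-73/7)²=3600/49
  (5-73/7)²=1444/49
Σ(x-μ)² = 2210/7
σ² = (2210/7)/7 = 2210/49

σ = √(2210/49) ≈ 6.7158


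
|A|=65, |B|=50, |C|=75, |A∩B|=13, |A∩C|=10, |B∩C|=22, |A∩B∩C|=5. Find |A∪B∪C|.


|A∪B∪C| = 65+50+75-13-10-22+5 = 150

|A∪B∪C| = 150


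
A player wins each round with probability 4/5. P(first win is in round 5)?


Geometric: P(X=5) = (1-p)^(k-1)×p = (1/5)^4×4/5 = 4/3125

P(X=5) = 4/3125 ≈ 0.13%


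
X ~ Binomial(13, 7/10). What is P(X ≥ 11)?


P(X ≥ 11) = Σ P(X=i) for i=11..13
P(X=11) = 694041686793/5000000000000
P(X=12) = 539810200839/10000000000000
P(X=13) = 96889010407/10000000000000
Sum = 1977326743/9765625000

P(X ≥ 11) = 1977326743/9765625000 ≈ 20.25%


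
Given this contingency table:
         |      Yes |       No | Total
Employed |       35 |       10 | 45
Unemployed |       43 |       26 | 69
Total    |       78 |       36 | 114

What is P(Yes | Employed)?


P(Yes | Employed) = 35/(35+10) = 35/45 = 7/9

P(Yes|Employed) = 7/9 ≈ 77.78%
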